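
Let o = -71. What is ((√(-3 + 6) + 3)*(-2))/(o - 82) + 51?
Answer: 2603/51 + 2*√3/153 ≈ 51.062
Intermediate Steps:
((√(-3 + 6) + 3)*(-2))/(o - 82) + 51 = ((√(-3 + 6) + 3)*(-2))/(-71 - 82) + 51 = ((√3 + 3)*(-2))/(-153) + 51 = -(3 + √3)*(-2)/153 + 51 = -(-6 - 2*√3)/153 + 51 = (2/51 + 2*√3/153) + 51 = 2603/51 + 2*√3/153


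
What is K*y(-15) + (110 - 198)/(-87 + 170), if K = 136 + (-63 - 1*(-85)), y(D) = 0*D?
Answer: -88/83 ≈ -1.0602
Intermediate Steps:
y(D) = 0
K = 158 (K = 136 + (-63 + 85) = 136 + 22 = 158)
K*y(-15) + (110 - 198)/(-87 + 170) = 158*0 + (110 - 198)/(-87 + 170) = 0 - 88/83 = -88/83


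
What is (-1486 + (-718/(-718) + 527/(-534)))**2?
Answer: 629669229289/285156 ≈ 2.2082e+6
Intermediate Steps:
(-1486 + (-718/(-718) + 527/(-534)))**2 = (-1486 + (-718*(-1/718) + 527*(-1/534)))**2 = (-1486 + (1 - 527/534))**2 = (-1486 + 7/534)**2 = (-793517/534)**2 = 629669229289/285156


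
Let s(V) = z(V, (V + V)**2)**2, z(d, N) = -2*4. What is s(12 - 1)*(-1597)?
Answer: -102208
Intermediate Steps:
z(d, N) = -8
s(V) = 64 (s(V) = (-8)**2 = 64)
s(12 - 1)*(-1597) = 64*(-1597) = -102208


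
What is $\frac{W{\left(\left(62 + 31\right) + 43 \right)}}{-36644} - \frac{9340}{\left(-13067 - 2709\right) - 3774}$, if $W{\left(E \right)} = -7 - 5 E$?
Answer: $\frac{35568581}{71639020} \approx 0.4965$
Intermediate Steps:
$\frac{W{\left(\left(62 + 31\right) + 43 \right)}}{-36644} - \frac{9340}{\left(-13067 - 2709\right) - 3774} = \frac{-7 - 5 \left(\left(62 + 31\right) + 43\right)}{-36644} - \frac{9340}{\left(-13067 - 2709\right) - 3774} = \left(-7 - 5 \left(93 + 43\right)\right) \left(- \frac{1}{36644}\right) - \frac{9340}{-15776 - 3774} = \left(-7 - 680\right) \left(- \frac{1}{36644}\right) - \frac{9340}{-19550} = \left(-7 - 680\right) \left(- \frac{1}{36644}\right) - - \frac{934}{1955} = \left(-687\right) \left(- \frac{1}{36644}\right) + \frac{934}{1955} = \frac{687}{36644} + \frac{934}{1955} = \frac{35568581}{71639020}$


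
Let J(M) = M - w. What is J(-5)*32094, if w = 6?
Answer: -353034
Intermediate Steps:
J(M) = -6 + M (J(M) = M - 1*6 = M - 6 = -6 + M)
J(-5)*32094 = (-6 - 5)*32094 = -11*32094 = -353034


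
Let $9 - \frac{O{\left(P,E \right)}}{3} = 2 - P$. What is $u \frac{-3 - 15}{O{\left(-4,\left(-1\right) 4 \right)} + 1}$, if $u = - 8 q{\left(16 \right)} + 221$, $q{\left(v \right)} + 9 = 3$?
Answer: $- \frac{2421}{5} \approx -484.2$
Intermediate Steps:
$q{\left(v \right)} = -6$ ($q{\left(v \right)} = -9 + 3 = -6$)
$O{\left(P,E \right)} = 21 + 3 P$ ($O{\left(P,E \right)} = 27 - 3 \left(2 - P\right) = 27 + \left(-6 + 3 P\right) = 21 + 3 P$)
$u = 269$ ($u = \left(-8\right) \left(-6\right) + 221 = 48 + 221 = 269$)
$u \frac{-3 - 15}{O{\left(-4,\left(-1\right) 4 \right)} + 1} = 269 \frac{-3 - 15}{\left(21 + 3 \left(-4\right)\right) + 1} = 269 \left(- \frac{18}{\left(21 - 12\right) + 1}\right) = 269 \left(- \frac{18}{9 + 1}\right) = 269 \left(- \frac{18}{10}\right) = 269 \left(\left(-18\right) \frac{1}{10}\right) = 269 \left(- \frac{9}{5}\right) = - \frac{2421}{5}$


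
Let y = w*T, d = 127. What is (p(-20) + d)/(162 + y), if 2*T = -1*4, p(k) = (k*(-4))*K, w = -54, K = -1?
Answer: 47/270 ≈ 0.17407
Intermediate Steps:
p(k) = 4*k (p(k) = (k*(-4))*(-1) = -4*k*(-1) = 4*k)
T = -2 (T = (-1*4)/2 = (½)*(-4) = -2)
y = 108 (y = -54*(-2) = 108)
(p(-20) + d)/(162 + y) = (4*(-20) + 127)/(162 + 108) = (-80 + 127)/270 = 47*(1/270) = 47/270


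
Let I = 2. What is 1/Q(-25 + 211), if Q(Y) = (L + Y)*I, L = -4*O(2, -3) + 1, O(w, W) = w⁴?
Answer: 1/246 ≈ 0.0040650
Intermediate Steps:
L = -63 (L = -4*2⁴ + 1 = -4*16 + 1 = -64 + 1 = -63)
Q(Y) = -126 + 2*Y (Q(Y) = (-63 + Y)*2 = -126 + 2*Y)
1/Q(-25 + 211) = 1/(-126 + 2*(-25 + 211)) = 1/(-126 + 2*186) = 1/(-126 + 372) = 1/246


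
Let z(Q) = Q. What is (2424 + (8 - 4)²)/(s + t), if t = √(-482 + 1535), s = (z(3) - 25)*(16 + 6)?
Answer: -19360/3823 - 360*√13/3823 ≈ -5.4036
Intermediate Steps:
s = -484 (s = (3 - 25)*(16 + 6) = -22*22 = -484)
t = 9*√13 (t = √1053 = 9*√13 ≈ 32.450)
(2424 + (8 - 4)²)/(s + t) = (2424 + (8 - 4)²)/(-484 + 9*√13) = (2424 + 4²)/(-484 + 9*√13) = (2424 + 16)/(-484 + 9*√13) = 2440/(-484 + 9*√13)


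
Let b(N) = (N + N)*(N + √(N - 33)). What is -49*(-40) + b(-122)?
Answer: 31728 - 244*I*√155 ≈ 31728.0 - 3037.8*I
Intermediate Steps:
b(N) = 2*N*(N + √(-33 + N)) (b(N) = (2*N)*(N + √(-33 + N)) = 2*N*(N + √(-33 + N)))
-49*(-40) + b(-122) = -49*(-40) + 2*(-122)*(-122 + √(-33 - 122)) = 1960 + 2*(-122)*(-122 + √(-155)) = 1960 + 2*(-122)*(-122 + I*√155) = 1960 + (29768 - 244*I*√155) = 31728 - 244*I*√155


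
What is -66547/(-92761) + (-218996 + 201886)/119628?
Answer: 3186871903/5548406454 ≈ 0.57438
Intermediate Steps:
-66547/(-92761) + (-218996 + 201886)/119628 = -66547*(-1/92761) - 17110*1/119628 = 66547/92761 - 8555/59814 = 3186871903/5548406454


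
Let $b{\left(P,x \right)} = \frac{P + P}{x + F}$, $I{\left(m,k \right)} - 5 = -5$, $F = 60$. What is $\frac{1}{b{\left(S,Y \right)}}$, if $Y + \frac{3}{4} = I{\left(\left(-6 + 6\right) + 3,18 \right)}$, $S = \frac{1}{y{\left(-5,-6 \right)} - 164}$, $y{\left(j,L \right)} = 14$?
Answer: $- \frac{17775}{4} \approx -4443.8$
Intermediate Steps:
$I{\left(m,k \right)} = 0$ ($I{\left(m,k \right)} = 5 - 5 = 0$)
$S = - \frac{1}{150}$ ($S = \frac{1}{14 - 164} = \frac{1}{-150} = - \frac{1}{150} \approx -0.0066667$)
$Y = - \frac{3}{4}$ ($Y = - \frac{3}{4} + 0 = - \frac{3}{4} \approx -0.75$)
$b{\left(P,x \right)} = \frac{2 P}{60 + x}$ ($b{\left(P,x \right)} = \frac{P + P}{x + 60} = \frac{2 P}{60 + x}$)
$\frac{1}{b{\left(S,Y \right)}} = \frac{1}{2 \left(- \frac{1}{150}\right) \frac{1}{60 - \frac{3}{4}}} = \frac{1}{2 \left(- \frac{1}{150}\right) \frac{1}{\frac{237}{4}}} = \frac{1}{2 \left(- \frac{1}{150}\right) \frac{4}{237}} = \frac{1}{- \frac{4}{17775}} = - \frac{17775}{4}$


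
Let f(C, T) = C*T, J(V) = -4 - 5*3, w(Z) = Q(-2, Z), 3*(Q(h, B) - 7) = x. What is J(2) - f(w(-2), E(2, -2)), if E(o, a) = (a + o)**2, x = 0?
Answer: -19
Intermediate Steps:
Q(h, B) = 7 (Q(h, B) = 7 + (1/3)*0 = 7 + 0 = 7)
w(Z) = 7
J(V) = -19 (J(V) = -4 - 15 = -19)
J(2) - f(w(-2), E(2, -2)) = -19 - 7*(-2 + 2)**2 = -19 - 7*0**2 = -19 - 7*0 = -19 - 1*0 = -19 + 0 = -19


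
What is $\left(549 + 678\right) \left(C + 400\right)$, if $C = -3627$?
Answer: $-3959529$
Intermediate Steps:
$\left(549 + 678\right) \left(C + 400\right) = \left(549 + 678\right) \left(-3627 + 400\right) = 1227 \left(-3227\right) = -3959529$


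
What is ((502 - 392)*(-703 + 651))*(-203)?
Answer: 1161160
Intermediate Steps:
((502 - 392)*(-703 + 651))*(-203) = (110*(-52))*(-203) = -5720*(-203) = 1161160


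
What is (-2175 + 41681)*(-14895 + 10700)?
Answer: -165727670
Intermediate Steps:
(-2175 + 41681)*(-14895 + 10700) = 39506*(-4195) = -165727670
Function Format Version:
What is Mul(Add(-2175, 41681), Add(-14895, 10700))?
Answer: -165727670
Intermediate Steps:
Mul(Add(-2175, 41681), Add(-14895, 10700)) = Mul(39506, -4195) = -165727670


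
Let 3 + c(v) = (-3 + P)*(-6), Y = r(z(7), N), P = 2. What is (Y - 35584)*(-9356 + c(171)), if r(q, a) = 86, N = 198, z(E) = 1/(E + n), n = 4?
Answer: 332012794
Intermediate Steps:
z(E) = 1/(4 + E) (z(E) = 1/(E + 4) = 1/(4 + E))
Y = 86
c(v) = 3 (c(v) = -3 + (-3 + 2)*(-6) = -3 - 1*(-6) = -3 + 6 = 3)
(Y - 35584)*(-9356 + c(171)) = (86 - 35584)*(-9356 + 3) = -35498*(-9353) = 332012794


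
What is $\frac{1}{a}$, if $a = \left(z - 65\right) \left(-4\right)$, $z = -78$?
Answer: $\frac{1}{572} \approx 0.0017483$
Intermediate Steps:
$a = 572$ ($a = \left(-78 - 65\right) \left(-4\right) = \left(-143\right) \left(-4\right) = 572$)
$\frac{1}{a} = \frac{1}{572}$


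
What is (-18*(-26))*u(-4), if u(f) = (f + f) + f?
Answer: -5616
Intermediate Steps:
u(f) = 3*f (u(f) = 2*f + f = 3*f)
(-18*(-26))*u(-4) = (-18*(-26))*(3*(-4)) = 468*(-12) = -5616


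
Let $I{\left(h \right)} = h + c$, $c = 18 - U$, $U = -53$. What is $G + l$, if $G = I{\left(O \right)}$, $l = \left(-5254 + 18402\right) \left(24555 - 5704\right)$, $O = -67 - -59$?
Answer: $247853011$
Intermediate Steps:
$O = -8$ ($O = -67 + 59 = -8$)
$c = 71$ ($c = 18 - -53 = 18 + 53 = 71$)
$l = 247852948$ ($l = 13148 \cdot 18851 = 247852948$)
$I{\left(h \right)} = 71 + h$ ($I{\left(h \right)} = h + 71 = 71 + h$)
$G = 63$ ($G = 71 - 8 = 63$)
$G + l = 63 + 247852948 = 247853011$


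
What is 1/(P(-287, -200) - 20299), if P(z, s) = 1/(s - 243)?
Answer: -443/8992458 ≈ -4.9264e-5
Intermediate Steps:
P(z, s) = 1/(-243 + s)
1/(P(-287, -200) - 20299) = 1/(1/(-243 - 200) - 20299) = 1/(1/(-443) - 20299) = 1/(-1/443 - 20299) = 1/(-8992458/443) = -443/8992458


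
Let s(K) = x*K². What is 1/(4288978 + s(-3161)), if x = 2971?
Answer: 1/29690286269 ≈ 3.3681e-11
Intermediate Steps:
s(K) = 2971*K²
1/(4288978 + s(-3161)) = 1/(4288978 + 2971*(-3161)²) = 1/(4288978 + 2971*9991921) = 1/(4288978 + 29685997291) = 1/29690286269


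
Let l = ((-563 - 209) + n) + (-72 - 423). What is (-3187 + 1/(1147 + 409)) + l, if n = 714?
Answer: -5819439/1556 ≈ -3740.0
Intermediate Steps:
l = -553 (l = ((-563 - 209) + 714) + (-72 - 423) = (-772 + 714) - 495 = -58 - 495 = -553)
(-3187 + 1/(1147 + 409)) + l = (-3187 + 1/(1147 + 409)) - 553 = (-3187 + 1/1556) - 553 = -4958971/1556 - 553 = -5819439/1556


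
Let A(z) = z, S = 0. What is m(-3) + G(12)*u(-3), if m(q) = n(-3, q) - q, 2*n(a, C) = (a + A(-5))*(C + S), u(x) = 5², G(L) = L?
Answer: 315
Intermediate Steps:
u(x) = 25
n(a, C) = C*(-5 + a)/2 (n(a, C) = ((a - 5)*(C + 0))/2 = ((-5 + a)*C)/2 = (C*(-5 + a))/2 = C*(-5 + a)/2)
m(q) = -5*q (m(q) = q*(-5 - 3)/2 - q = (½)*q*(-8) - q = -4*q - q = -5*q)
m(-3) + G(12)*u(-3) = -5*(-3) + 12*25 = 15 + 300 = 315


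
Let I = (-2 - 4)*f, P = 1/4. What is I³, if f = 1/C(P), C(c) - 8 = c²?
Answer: -32768/79507 ≈ -0.41214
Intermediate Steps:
P = ¼ ≈ 0.25000
C(c) = 8 + c²
f = 16/129 (f = 1/(8 + (¼)²) = 1/(8 + 1/16) = 1/(129/16) = 16/129 ≈ 0.12403)
I = -32/43 (I = (-2 - 4)*(16/129) = -6*16/129 = -32/43 ≈ -0.74419)
I³ = (-32/43)³ = -32768/79507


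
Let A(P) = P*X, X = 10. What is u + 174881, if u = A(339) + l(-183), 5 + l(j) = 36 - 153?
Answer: 178149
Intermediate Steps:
A(P) = 10*P (A(P) = P*10 = 10*P)
l(j) = -122 (l(j) = -5 + (36 - 153) = -5 - 117 = -122)
u = 3268 (u = 10*339 - 122 = 3390 - 122 = 3268)
u + 174881 = 3268 + 174881 = 178149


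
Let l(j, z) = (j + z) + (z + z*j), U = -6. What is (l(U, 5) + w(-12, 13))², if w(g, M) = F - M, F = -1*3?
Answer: 1764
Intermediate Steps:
F = -3
w(g, M) = -3 - M
l(j, z) = j + 2*z + j*z (l(j, z) = (j + z) + (z + j*z) = j + 2*z + j*z)
(l(U, 5) + w(-12, 13))² = ((-6 + 2*5 - 6*5) + (-3 - 1*13))² = ((-6 + 10 - 30) + (-3 - 13))² = (-26 - 16)² = (-42)² = 1764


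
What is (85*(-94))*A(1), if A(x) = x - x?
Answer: 0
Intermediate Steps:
A(x) = 0
(85*(-94))*A(1) = (85*(-94))*0 = -7990*0 = 0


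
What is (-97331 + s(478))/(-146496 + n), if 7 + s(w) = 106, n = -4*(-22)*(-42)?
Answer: 6077/9387 ≈ 0.64738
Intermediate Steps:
n = -3696 (n = 88*(-42) = -3696)
s(w) = 99 (s(w) = -7 + 106 = 99)
(-97331 + s(478))/(-146496 + n) = (-97331 + 99)/(-146496 - 3696) = -97232/(-150192) = -97232*(-1/150192) = 6077/9387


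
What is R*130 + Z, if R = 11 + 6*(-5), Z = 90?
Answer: -2380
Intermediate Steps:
R = -19 (R = 11 - 30 = -19)
R*130 + Z = -19*130 + 90 = -2470 + 90 = -2380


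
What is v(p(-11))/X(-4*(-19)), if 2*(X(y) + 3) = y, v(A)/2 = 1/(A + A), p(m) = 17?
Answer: 1/595 ≈ 0.0016807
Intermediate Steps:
v(A) = 1/A (v(A) = 2/(A + A) = 2/((2*A)) = 2*(1/(2*A)) = 1/A)
X(y) = -3 + y/2
v(p(-11))/X(-4*(-19)) = 1/(17*(-3 + (-4*(-19))/2)) = 1/(17*(-3 + (1/2)*76)) = 1/(17*(-3 + 38)) = (1/17)/35 = (1/17)*(1/35) = 1/595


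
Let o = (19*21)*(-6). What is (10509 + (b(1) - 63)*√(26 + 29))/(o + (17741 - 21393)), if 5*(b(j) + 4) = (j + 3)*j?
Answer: -10509/6046 + 331*√55/30230 ≈ -1.6570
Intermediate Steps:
b(j) = -4 + j*(3 + j)/5 (b(j) = -4 + ((j + 3)*j)/5 = -4 + ((3 + j)*j)/5 = -4 + (j*(3 + j))/5 = -4 + j*(3 + j)/5)
o = -2394 (o = 399*(-6) = -2394)
(10509 + (b(1) - 63)*√(26 + 29))/(o + (17741 - 21393)) = (10509 + ((-4 + (⅕)*1² + (⅗)*1) - 63)*√(26 + 29))/(-2394 + (17741 - 21393)) = (10509 + ((-4 + (⅕)*1 + ⅗) - 63)*√55)/(-2394 - 3652) = (10509 + ((-4 + ⅕ + ⅗) - 63)*√55)/(-6046) = (10509 + (-16/5 - 63)*√55)*(-1/6046) = (10509 - 331*√55/5)*(-1/6046) = -10509/6046 + 331*√55/30230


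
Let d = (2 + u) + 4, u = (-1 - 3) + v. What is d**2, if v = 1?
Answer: 9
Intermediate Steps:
u = -3 (u = (-1 - 3) + 1 = -4 + 1 = -3)
d = 3 (d = (2 - 3) + 4 = -1 + 4 = 3)
d**2 = 3**2 = 9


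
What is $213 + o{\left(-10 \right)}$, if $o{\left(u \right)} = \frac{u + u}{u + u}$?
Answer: $214$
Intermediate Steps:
$o{\left(u \right)} = 1$ ($o{\left(u \right)} = \frac{2 u}{2 u} = 2 u \frac{1}{2 u} = 1$)
$213 + o{\left(-10 \right)} = 213 + 1 = 214$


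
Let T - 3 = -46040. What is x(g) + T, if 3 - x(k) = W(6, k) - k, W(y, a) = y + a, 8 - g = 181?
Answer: -46040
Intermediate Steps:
g = -173 (g = 8 - 1*181 = 8 - 181 = -173)
T = -46037 (T = 3 - 46040 = -46037)
W(y, a) = a + y
x(k) = -3 (x(k) = 3 - ((k + 6) - k) = 3 - ((6 + k) - k) = 3 - 1*6 = 3 - 6 = -3)
x(g) + T = -3 - 46037 = -46040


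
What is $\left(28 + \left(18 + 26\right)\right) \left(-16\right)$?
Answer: $-1152$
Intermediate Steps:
$\left(28 + \left(18 + 26\right)\right) \left(-16\right) = \left(28 + 44\right) \left(-16\right) = 72 \left(-16\right) = -1152$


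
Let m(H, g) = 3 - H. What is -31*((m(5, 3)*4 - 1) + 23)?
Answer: -434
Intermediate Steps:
-31*((m(5, 3)*4 - 1) + 23) = -31*(((3 - 1*5)*4 - 1) + 23) = -31*(((3 - 5)*4 - 1) + 23) = -31*((-2*4 - 1) + 23) = -31*((-8 - 1) + 23) = -31*(-9 + 23) = -31*14 = -434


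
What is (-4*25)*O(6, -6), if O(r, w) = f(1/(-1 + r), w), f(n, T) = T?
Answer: 600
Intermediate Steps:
O(r, w) = w
(-4*25)*O(6, -6) = -4*25*(-6) = -100*(-6) = 600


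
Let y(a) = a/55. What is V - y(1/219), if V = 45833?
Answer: 552058484/12045 ≈ 45833.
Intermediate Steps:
y(a) = a/55 (y(a) = a*(1/55) = a/55)
V - y(1/219) = 45833 - 1/(55*219) = 45833 - 1*1/12045 = 45833 - 1/12045 = 552058484/12045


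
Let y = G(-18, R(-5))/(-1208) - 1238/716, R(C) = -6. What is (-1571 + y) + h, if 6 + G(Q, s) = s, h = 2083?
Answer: 13792382/27029 ≈ 510.28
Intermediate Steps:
G(Q, s) = -6 + s
y = -46466/27029 (y = (-6 - 6)/(-1208) - 1238/716 = -12*(-1/1208) - 1238*1/716 = 3/302 - 619/358 = -46466/27029 ≈ -1.7191)
(-1571 + y) + h = (-1571 - 46466/27029) + 2083 = -42509025/27029 + 2083 = 13792382/27029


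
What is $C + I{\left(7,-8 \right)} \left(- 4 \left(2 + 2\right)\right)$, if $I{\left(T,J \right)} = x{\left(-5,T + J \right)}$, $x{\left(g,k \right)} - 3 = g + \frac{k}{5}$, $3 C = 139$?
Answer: $\frac{1223}{15} \approx 81.533$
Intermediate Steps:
$C = \frac{139}{3}$ ($C = \frac{1}{3} \cdot 139 = \frac{139}{3} \approx 46.333$)
$x{\left(g,k \right)} = 3 + g + \frac{k}{5}$ ($x{\left(g,k \right)} = 3 + \left(g + \frac{k}{5}\right) = 3 + g + \frac{k}{5}$)
$I{\left(T,J \right)} = -2 + \frac{J}{5} + \frac{T}{5}$ ($I{\left(T,J \right)} = 3 - 5 + \frac{T + J}{5} = 3 - 5 + \frac{J + T}{5} = 3 - 5 + \left(\frac{J}{5} + \frac{T}{5}\right) = -2 + \frac{J}{5} + \frac{T}{5}$)
$C + I{\left(7,-8 \right)} \left(- 4 \left(2 + 2\right)\right) = \frac{139}{3} + \left(-2 + \frac{1}{5} \left(-8\right) + \frac{1}{5} \cdot 7\right) \left(- 4 \left(2 + 2\right)\right) = \frac{139}{3} + \left(-2 - \frac{8}{5} + \frac{7}{5}\right) \left(\left(-4\right) 4\right) = \frac{139}{3} - - \frac{176}{5} = \frac{139}{3} + \frac{176}{5} = \frac{1223}{15}$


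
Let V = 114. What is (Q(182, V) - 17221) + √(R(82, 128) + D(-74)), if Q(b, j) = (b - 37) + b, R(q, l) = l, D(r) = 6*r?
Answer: -16894 + 2*I*√79 ≈ -16894.0 + 17.776*I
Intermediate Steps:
Q(b, j) = -37 + 2*b (Q(b, j) = (-37 + b) + b = -37 + 2*b)
(Q(182, V) - 17221) + √(R(82, 128) + D(-74)) = ((-37 + 2*182) - 17221) + √(128 + 6*(-74)) = ((-37 + 364) - 17221) + √(128 - 444) = (327 - 17221) + √(-316) = -16894 + 2*I*√79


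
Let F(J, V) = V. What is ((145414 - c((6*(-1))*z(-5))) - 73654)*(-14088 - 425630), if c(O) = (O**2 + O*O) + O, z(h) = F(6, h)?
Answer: -30749479740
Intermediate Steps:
z(h) = h
c(O) = O + 2*O**2 (c(O) = (O**2 + O**2) + O = 2*O**2 + O = O + 2*O**2)
((145414 - c((6*(-1))*z(-5))) - 73654)*(-14088 - 425630) = ((145414 - (6*(-1))*(-5)*(1 + 2*((6*(-1))*(-5)))) - 73654)*(-14088 - 425630) = ((145414 - (-6*(-5))*(1 + 2*(-6*(-5)))) - 73654)*(-439718) = ((145414 - 30*(1 + 2*30)) - 73654)*(-439718) = ((145414 - 30*(1 + 60)) - 73654)*(-439718) = ((145414 - 30*61) - 73654)*(-439718) = ((145414 - 1*1830) - 73654)*(-439718) = ((145414 - 1830) - 73654)*(-439718) = (143584 - 73654)*(-439718) = 69930*(-439718) = -30749479740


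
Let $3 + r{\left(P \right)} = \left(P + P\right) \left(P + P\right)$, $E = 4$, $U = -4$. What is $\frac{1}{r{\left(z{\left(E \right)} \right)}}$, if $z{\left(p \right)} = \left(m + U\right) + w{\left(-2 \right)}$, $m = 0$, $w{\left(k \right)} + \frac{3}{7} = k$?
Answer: $\frac{49}{7953} \approx 0.0061612$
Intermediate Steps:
$w{\left(k \right)} = - \frac{3}{7} + k$
$z{\left(p \right)} = - \frac{45}{7}$ ($z{\left(p \right)} = \left(0 - 4\right) - \frac{17}{7} = -4 - \frac{17}{7} = - \frac{45}{7}$)
$r{\left(P \right)} = -3 + 4 P^{2}$ ($r{\left(P \right)} = -3 + \left(P + P\right) \left(P + P\right) = -3 + 2 P 2 P = -3 + 4 P^{2}$)
$\frac{1}{r{\left(z{\left(E \right)} \right)}} = \frac{1}{-3 + 4 \left(- \frac{45}{7}\right)^{2}} = \frac{1}{-3 + 4 \cdot \frac{2025}{49}} = \frac{1}{-3 + \frac{8100}{49}} = \frac{1}{\frac{7953}{49}} = \frac{49}{7953}$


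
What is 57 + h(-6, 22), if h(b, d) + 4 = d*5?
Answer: 163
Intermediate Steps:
h(b, d) = -4 + 5*d (h(b, d) = -4 + d*5 = -4 + 5*d)
57 + h(-6, 22) = 57 + (-4 + 5*22) = 57 + (-4 + 110) = 57 + 106 = 163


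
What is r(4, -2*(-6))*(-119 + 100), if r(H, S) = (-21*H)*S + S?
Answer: 18924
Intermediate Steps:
r(H, S) = S - 21*H*S (r(H, S) = -21*H*S + S = S - 21*H*S)
r(4, -2*(-6))*(-119 + 100) = ((-2*(-6))*(1 - 21*4))*(-119 + 100) = (12*(1 - 84))*(-19) = (12*(-83))*(-19) = -996*(-19) = 18924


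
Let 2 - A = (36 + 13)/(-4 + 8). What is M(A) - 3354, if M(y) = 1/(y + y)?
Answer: -137516/41 ≈ -3354.0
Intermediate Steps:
A = -41/4 (A = 2 - (36 + 13)/(-4 + 8) = 2 - 49/4 = -41/4 ≈ -10.250)
M(y) = 1/(2*y)
M(A) - 3354 = 1/(2*(-41/4)) - 3354 = (½)*(-4/41) - 3354 = -2/41 - 3354 = -137516/41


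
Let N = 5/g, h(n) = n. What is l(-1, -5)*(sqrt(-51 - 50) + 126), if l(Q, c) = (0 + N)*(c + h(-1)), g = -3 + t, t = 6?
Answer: -1260 - 10*I*sqrt(101) ≈ -1260.0 - 100.5*I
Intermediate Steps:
g = 3 (g = -3 + 6 = 3)
N = 5/3 ≈ 1.6667
l(Q, c) = -5/3 + 5*c/3 (l(Q, c) = (0 + 5/3)*(c - 1) = 5*(-1 + c)/3 = -5/3 + 5*c/3)
l(-1, -5)*(sqrt(-51 - 50) + 126) = (-5/3 + (5/3)*(-5))*(sqrt(-51 - 50) + 126) = (-5/3 - 25/3)*(sqrt(-101) + 126) = -10*(I*sqrt(101) + 126) = -10*(126 + I*sqrt(101)) = -1260 - 10*I*sqrt(101)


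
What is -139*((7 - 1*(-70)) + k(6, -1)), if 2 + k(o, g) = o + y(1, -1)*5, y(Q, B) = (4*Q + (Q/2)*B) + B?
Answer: -25993/2 ≈ -12997.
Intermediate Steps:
y(Q, B) = B + 4*Q + B*Q/2 (y(Q, B) = (4*Q + (Q*(1/2))*B) + B = (4*Q + (Q/2)*B) + B = (4*Q + B*Q/2) + B = B + 4*Q + B*Q/2)
k(o, g) = 21/2 + o (k(o, g) = -2 + (o + (-1 + 4*1 + (1/2)*(-1)*1)*5) = -2 + (o + (-1 + 4 - 1/2)*5) = -2 + (o + (5/2)*5) = -2 + (o + 25/2) = -2 + (25/2 + o) = 21/2 + o)
-139*((7 - 1*(-70)) + k(6, -1)) = -139*((7 - 1*(-70)) + (21/2 + 6)) = -139*((7 + 70) + 33/2) = -139*(77 + 33/2) = -139*187/2 = -25993/2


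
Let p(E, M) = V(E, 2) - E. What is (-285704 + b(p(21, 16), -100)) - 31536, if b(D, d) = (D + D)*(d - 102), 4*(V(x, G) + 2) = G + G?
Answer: -308352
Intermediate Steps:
V(x, G) = -2 + G/2 (V(x, G) = -2 + (G + G)/4 = -2 + (2*G)/4 = -2 + G/2)
p(E, M) = -1 - E (p(E, M) = (-2 + (½)*2) - E = (-2 + 1) - E = -1 - E)
b(D, d) = 2*D*(-102 + d) (b(D, d) = (2*D)*(-102 + d) = 2*D*(-102 + d))
(-285704 + b(p(21, 16), -100)) - 31536 = (-285704 + 2*(-1 - 1*21)*(-102 - 100)) - 31536 = (-285704 + 2*(-1 - 21)*(-202)) - 31536 = (-285704 + 2*(-22)*(-202)) - 31536 = (-285704 + 8888) - 31536 = -276816 - 31536 = -308352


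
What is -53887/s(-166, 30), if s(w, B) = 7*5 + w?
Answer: 53887/131 ≈ 411.35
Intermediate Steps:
s(w, B) = 35 + w
-53887/s(-166, 30) = -53887/(35 - 166) = -53887/(-131) = -53887*(-1/131) = 53887/131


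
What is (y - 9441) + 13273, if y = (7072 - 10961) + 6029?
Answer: 5972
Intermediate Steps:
y = 2140 (y = -3889 + 6029 = 2140)
(y - 9441) + 13273 = (2140 - 9441) + 13273 = -7301 + 13273 = 5972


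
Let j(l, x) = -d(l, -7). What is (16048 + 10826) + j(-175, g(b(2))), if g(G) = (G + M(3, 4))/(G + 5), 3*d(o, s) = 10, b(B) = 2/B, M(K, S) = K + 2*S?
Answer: 80612/3 ≈ 26871.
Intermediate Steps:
d(o, s) = 10/3 (d(o, s) = (⅓)*10 = 10/3)
g(G) = (11 + G)/(5 + G) (g(G) = (G + (3 + 2*4))/(G + 5) = (G + (3 + 8))/(5 + G) = (G + 11)/(5 + G) = (11 + G)/(5 + G))
j(l, x) = -10/3 (j(l, x) = -1*10/3 = -10/3)
(16048 + 10826) + j(-175, g(b(2))) = (16048 + 10826) - 10/3 = 26874 - 10/3 = 80612/3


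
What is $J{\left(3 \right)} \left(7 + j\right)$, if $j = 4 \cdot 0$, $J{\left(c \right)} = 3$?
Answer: $21$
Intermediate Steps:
$j = 0$
$J{\left(3 \right)} \left(7 + j\right) = 3 \left(7 + 0\right) = 3 \cdot 7 = 21$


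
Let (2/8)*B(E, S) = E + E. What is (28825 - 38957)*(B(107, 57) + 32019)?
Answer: -333089500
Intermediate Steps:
B(E, S) = 8*E (B(E, S) = 4*(E + E) = 4*(2*E) = 8*E)
(28825 - 38957)*(B(107, 57) + 32019) = (28825 - 38957)*(8*107 + 32019) = -10132*(856 + 32019) = -10132*32875 = -333089500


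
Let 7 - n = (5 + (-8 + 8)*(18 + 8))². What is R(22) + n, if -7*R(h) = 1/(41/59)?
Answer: -5225/287 ≈ -18.206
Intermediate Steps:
R(h) = -59/287 (R(h) = -1/(7*(41/59)) = -1/(7*(41*(1/59))) = -1/(7*41/59) = -⅐*59/41 = -59/287)
n = -18 (n = 7 - (5 + (-8 + 8)*(18 + 8))² = 7 - (5 + 0*26)² = 7 - (5 + 0)² = 7 - 1*5² = 7 - 1*25 = 7 - 25 = -18)
R(22) + n = -59/287 - 18 = -5225/287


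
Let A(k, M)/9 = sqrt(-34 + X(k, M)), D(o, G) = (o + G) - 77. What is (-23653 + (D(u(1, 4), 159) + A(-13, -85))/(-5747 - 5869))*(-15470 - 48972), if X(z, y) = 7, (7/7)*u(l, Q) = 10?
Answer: 2213206842035/1452 + 289989*I*sqrt(3)/1936 ≈ 1.5242e+9 + 259.44*I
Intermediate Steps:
u(l, Q) = 10
D(o, G) = -77 + G + o (D(o, G) = (G + o) - 77 = -77 + G + o)
A(k, M) = 27*I*sqrt(3) (A(k, M) = 9*sqrt(-34 + 7) = 9*sqrt(-27) = 9*(3*I*sqrt(3)) = 27*I*sqrt(3))
(-23653 + (D(u(1, 4), 159) + A(-13, -85))/(-5747 - 5869))*(-15470 - 48972) = (-23653 + ((-77 + 159 + 10) + 27*I*sqrt(3))/(-5747 - 5869))*(-15470 - 48972) = (-23653 + (92 + 27*I*sqrt(3))/(-11616))*(-64442) = (-23653 + (92 + 27*I*sqrt(3))*(-1/11616))*(-64442) = (-23653 + (-23/2904 - 9*I*sqrt(3)/3872))*(-64442) = (-68688335/2904 - 9*I*sqrt(3)/3872)*(-64442) = 2213206842035/1452 + 289989*I*sqrt(3)/1936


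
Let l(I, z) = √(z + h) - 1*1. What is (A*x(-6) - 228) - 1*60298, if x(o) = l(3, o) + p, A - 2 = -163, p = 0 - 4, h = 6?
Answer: -59721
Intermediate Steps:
p = -4
l(I, z) = -1 + √(6 + z) (l(I, z) = √(z + 6) - 1*1 = √(6 + z) - 1 = -1 + √(6 + z))
A = -161 (A = 2 - 163 = -161)
x(o) = -5 + √(6 + o) (x(o) = (-1 + √(6 + o)) - 4 = -5 + √(6 + o))
(A*x(-6) - 228) - 1*60298 = (-161*(-5 + √(6 - 6)) - 228) - 1*60298 = (-161*(-5 + √0) - 228) - 60298 = (-161*(-5 + 0) - 228) - 60298 = (-161*(-5) - 228) - 60298 = (805 - 228) - 60298 = 577 - 60298 = -59721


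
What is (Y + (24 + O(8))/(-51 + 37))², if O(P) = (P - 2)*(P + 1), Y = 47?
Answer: 84100/49 ≈ 1716.3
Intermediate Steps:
O(P) = (1 + P)*(-2 + P) (O(P) = (-2 + P)*(1 + P) = (1 + P)*(-2 + P))
(Y + (24 + O(8))/(-51 + 37))² = (47 + (24 + (-2 + 8² - 1*8))/(-51 + 37))² = (47 + (24 + (-2 + 64 - 8))/(-14))² = (47 + (24 + 54)*(-1/14))² = (47 + 78*(-1/14))² = (47 - 39/7)² = (290/7)² = 84100/49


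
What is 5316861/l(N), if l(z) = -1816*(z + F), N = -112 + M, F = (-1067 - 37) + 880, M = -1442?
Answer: 5316861/3228848 ≈ 1.6467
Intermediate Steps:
F = -224 (F = -1104 + 880 = -224)
N = -1554 (N = -112 - 1442 = -1554)
l(z) = 406784 - 1816*z (l(z) = -1816*(z - 224) = -1816*(-224 + z) = 406784 - 1816*z)
5316861/l(N) = 5316861/(406784 - 1816*(-1554)) = 5316861/(406784 + 2822064) = 5316861/3228848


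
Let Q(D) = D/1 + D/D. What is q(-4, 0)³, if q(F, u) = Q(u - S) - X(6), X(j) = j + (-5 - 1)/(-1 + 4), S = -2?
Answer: -1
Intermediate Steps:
Q(D) = 1 + D (Q(D) = D*1 + 1 = D + 1 = 1 + D)
X(j) = -2 + j (X(j) = j - 6/3 = j - 6*⅓ = j - 2 = -2 + j)
q(F, u) = -1 + u (q(F, u) = (1 + (u - 1*(-2))) - (-2 + 6) = (1 + (u + 2)) - 1*4 = (1 + (2 + u)) - 4 = (3 + u) - 4 = -1 + u)
q(-4, 0)³ = (-1 + 0)³ = (-1)³ = -1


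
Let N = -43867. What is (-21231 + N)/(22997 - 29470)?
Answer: 65098/6473 ≈ 10.057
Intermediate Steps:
(-21231 + N)/(22997 - 29470) = (-21231 - 43867)/(22997 - 29470) = -65098/(-6473) = -65098*(-1/6473) = 65098/6473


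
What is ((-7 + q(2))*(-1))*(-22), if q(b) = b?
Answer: -110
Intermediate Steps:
((-7 + q(2))*(-1))*(-22) = ((-7 + 2)*(-1))*(-22) = -5*(-1)*(-22) = 5*(-22) = -110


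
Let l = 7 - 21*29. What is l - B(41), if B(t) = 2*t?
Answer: -684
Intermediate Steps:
l = -602 (l = 7 - 609 = -602)
l - B(41) = -602 - 2*41 = -602 - 1*82 = -602 - 82 = -684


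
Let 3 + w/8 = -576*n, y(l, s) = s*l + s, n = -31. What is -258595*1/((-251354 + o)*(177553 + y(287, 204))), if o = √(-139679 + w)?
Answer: 12999777526/2985894692711631 + 51719*√3145/2985894692711631 ≈ 4.3547e-6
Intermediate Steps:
y(l, s) = s + l*s (y(l, s) = l*s + s = s + l*s)
w = 142824 (w = -24 + 8*(-576*(-31)) = -24 + 8*17856 = -24 + 142848 = 142824)
o = √3145 (o = √(-139679 + 142824) = √3145 ≈ 56.080)
-258595*1/((-251354 + o)*(177553 + y(287, 204))) = -258595*1/((-251354 + √3145)*(177553 + 204*(1 + 287))) = -258595*1/((-251354 + √3145)*(177553 + 204*288)) = -258595*1/((-251354 + √3145)*(177553 + 58752)) = -258595*1/(236305*(-251354 + √3145)) = -258595/(-59396206970 + 236305*√3145)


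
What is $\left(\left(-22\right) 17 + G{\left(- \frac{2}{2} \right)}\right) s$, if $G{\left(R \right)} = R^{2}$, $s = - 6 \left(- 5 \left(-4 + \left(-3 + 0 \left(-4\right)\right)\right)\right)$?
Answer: $78330$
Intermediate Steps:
$s = -210$ ($s = - 6 \left(- 5 \left(-4 + \left(-3 + 0\right)\right)\right) = - 6 \left(- 5 \left(-4 - 3\right)\right) = - 6 \left(\left(-5\right) \left(-7\right)\right) = \left(-6\right) 35 = -210$)
$\left(\left(-22\right) 17 + G{\left(- \frac{2}{2} \right)}\right) s = \left(\left(-22\right) 17 + \left(- \frac{2}{2}\right)^{2}\right) \left(-210\right) = \left(-374 + \left(\left(-2\right) \frac{1}{2}\right)^{2}\right) \left(-210\right) = \left(-374 + \left(-1\right)^{2}\right) \left(-210\right) = \left(-374 + 1\right) \left(-210\right) = \left(-373\right) \left(-210\right) = 78330$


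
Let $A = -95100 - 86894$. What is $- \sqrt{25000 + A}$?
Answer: $- i \sqrt{156994} \approx - 396.22 i$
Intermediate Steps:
$A = -181994$ ($A = -95100 - 86894 = -181994$)
$- \sqrt{25000 + A} = - \sqrt{25000 - 181994} = - \sqrt{-156994} = - i \sqrt{156994}$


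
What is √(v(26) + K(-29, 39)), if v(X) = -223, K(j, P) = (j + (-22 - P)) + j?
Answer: 3*I*√38 ≈ 18.493*I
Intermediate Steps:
K(j, P) = -22 - P + 2*j (K(j, P) = (-22 + j - P) + j = -22 - P + 2*j)
√(v(26) + K(-29, 39)) = √(-223 + (-22 - 1*39 + 2*(-29))) = √(-223 + (-22 - 39 - 58)) = √(-223 - 119) = √(-342) = 3*I*√38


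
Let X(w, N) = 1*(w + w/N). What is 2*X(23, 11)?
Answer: 552/11 ≈ 50.182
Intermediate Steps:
X(w, N) = w + w/N
2*X(23, 11) = 2*(23 + 23/11) = 2*(276/11) = 552/11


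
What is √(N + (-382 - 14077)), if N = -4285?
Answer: 2*I*√4686 ≈ 136.91*I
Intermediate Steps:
√(N + (-382 - 14077)) = √(-4285 + (-382 - 14077)) = √(-4285 - 14459) = √(-18744) = 2*I*√4686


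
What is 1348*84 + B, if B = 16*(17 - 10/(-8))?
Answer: 113524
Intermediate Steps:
B = 292 (B = 16*(17 - 10*(-1/8)) = 16*(17 + 5/4) = 16*(73/4) = 292)
1348*84 + B = 1348*84 + 292 = 113232 + 292 = 113524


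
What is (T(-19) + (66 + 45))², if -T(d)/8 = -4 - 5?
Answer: 33489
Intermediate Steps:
T(d) = 72 (T(d) = -8*(-4 - 5) = -8*(-9) = 72)
(T(-19) + (66 + 45))² = (72 + (66 + 45))² = (72 + 111)² = 183² = 33489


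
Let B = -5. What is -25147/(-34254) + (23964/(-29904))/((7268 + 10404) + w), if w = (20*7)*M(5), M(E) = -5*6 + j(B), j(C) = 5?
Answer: 148006456415/201622606416 ≈ 0.73408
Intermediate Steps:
M(E) = -25 (M(E) = -5*6 + 5 = -30 + 5 = -25)
w = -3500 (w = (20*7)*(-25) = 140*(-25) = -3500)
-25147/(-34254) + (23964/(-29904))/((7268 + 10404) + w) = -25147/(-34254) + (23964/(-29904))/((7268 + 10404) - 3500) = -25147*(-1/34254) + (23964*(-1/29904))/(17672 - 3500) = 25147/34254 - 1997/2492/14172 = 25147/34254 - 1997/2492*1/14172 = 25147/34254 - 1997/35316624 = 148006456415/201622606416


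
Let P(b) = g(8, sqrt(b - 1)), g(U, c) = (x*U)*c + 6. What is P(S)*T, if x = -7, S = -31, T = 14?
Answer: 84 - 3136*I*sqrt(2) ≈ 84.0 - 4435.0*I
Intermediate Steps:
g(U, c) = 6 - 7*U*c (g(U, c) = (-7*U)*c + 6 = -7*U*c + 6 = 6 - 7*U*c)
P(b) = 6 - 56*sqrt(-1 + b) (P(b) = 6 - 7*8*sqrt(b - 1) = 6 - 7*8*sqrt(-1 + b) = 6 - 56*sqrt(-1 + b))
P(S)*T = (6 - 56*sqrt(-1 - 31))*14 = (6 - 224*I*sqrt(2))*14 = 84 - 3136*I*sqrt(2)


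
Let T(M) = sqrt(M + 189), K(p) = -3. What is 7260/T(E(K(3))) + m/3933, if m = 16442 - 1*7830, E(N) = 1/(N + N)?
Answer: 8612/3933 + 660*sqrt(6798)/103 ≈ 530.51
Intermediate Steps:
E(N) = 1/(2*N)
m = 8612 (m = 16442 - 7830 = 8612)
T(M) = sqrt(189 + M)
7260/T(E(K(3))) + m/3933 = 7260/(sqrt(189 + (1/2)/(-3))) + 8612/3933 = 7260/(sqrt(189 + (1/2)*(-1/3))) + 8612*(1/3933) = 7260/(sqrt(189 - 1/6)) + 8612/3933 = 7260/(sqrt(1133/6)) + 8612/3933 = 7260/((sqrt(6798)/6)) + 8612/3933 = 7260*(sqrt(6798)/1133) + 8612/3933 = 660*sqrt(6798)/103 + 8612/3933 = 8612/3933 + 660*sqrt(6798)/103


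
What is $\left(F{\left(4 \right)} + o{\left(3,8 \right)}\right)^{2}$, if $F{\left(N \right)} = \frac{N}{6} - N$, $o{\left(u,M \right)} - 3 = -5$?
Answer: $\frac{256}{9} \approx 28.444$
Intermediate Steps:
$o{\left(u,M \right)} = -2$ ($o{\left(u,M \right)} = 3 - 5 = -2$)
$F{\left(N \right)} = - \frac{5 N}{6}$ ($F{\left(N \right)} = N \frac{1}{6} - N = \frac{N}{6} - N = - \frac{5 N}{6}$)
$\left(F{\left(4 \right)} + o{\left(3,8 \right)}\right)^{2} = \left(\left(- \frac{5}{6}\right) 4 - 2\right)^{2} = \left(- \frac{10}{3} - 2\right)^{2} = \left(- \frac{16}{3}\right)^{2} = \frac{256}{9}$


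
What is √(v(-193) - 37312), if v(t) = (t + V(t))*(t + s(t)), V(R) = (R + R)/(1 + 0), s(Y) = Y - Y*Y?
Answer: √21753353 ≈ 4664.0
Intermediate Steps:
s(Y) = Y - Y²
V(R) = 2*R (V(R) = (2*R)/1 = (2*R)*1 = 2*R)
v(t) = 3*t*(t + t*(1 - t)) (v(t) = (t + 2*t)*(t + t*(1 - t)) = (3*t)*(t + t*(1 - t)) = 3*t*(t + t*(1 - t)))
√(v(-193) - 37312) = √(3*(-193)²*(2 - 1*(-193)) - 37312) = √(3*37249*(2 + 193) - 37312) = √(3*37249*195 - 37312) = √(21790665 - 37312) = √21753353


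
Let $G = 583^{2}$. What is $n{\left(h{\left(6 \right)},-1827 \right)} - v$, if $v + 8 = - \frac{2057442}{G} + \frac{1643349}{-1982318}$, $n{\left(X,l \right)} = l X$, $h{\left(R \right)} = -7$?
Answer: $\frac{8626847214896311}{673768082702} \approx 12804.0$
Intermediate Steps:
$G = 339889$
$n{\left(X,l \right)} = X l$
$v = - \frac{10027205220433}{673768082702}$ ($v = -8 + \left(- \frac{2057442}{339889} + \frac{1643349}{-1982318}\right) = -8 + \left(\left(-2057442\right) \frac{1}{339889} + 1643349 \left(- \frac{1}{1982318}\right)\right) = -8 - \frac{4637060558817}{673768082702} = - \frac{10027205220433}{673768082702} \approx -14.882$)
$n{\left(h{\left(6 \right)},-1827 \right)} - v = \left(-7\right) \left(-1827\right) - - \frac{10027205220433}{673768082702} = 12789 + \frac{10027205220433}{673768082702} = \frac{8626847214896311}{673768082702}$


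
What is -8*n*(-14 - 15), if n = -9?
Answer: -2088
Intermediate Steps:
-8*n*(-14 - 15) = -(-72)*(-14 - 15) = -(-72)*(-29) = -8*261 = -2088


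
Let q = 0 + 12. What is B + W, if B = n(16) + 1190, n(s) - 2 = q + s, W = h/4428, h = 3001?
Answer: 5405161/4428 ≈ 1220.7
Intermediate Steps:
q = 12
W = 3001/4428 ≈ 0.67773
n(s) = 14 + s (n(s) = 2 + (12 + s) = 14 + s)
B = 1220 (B = (14 + 16) + 1190 = 30 + 1190 = 1220)
B + W = 1220 + 3001/4428 = 5405161/4428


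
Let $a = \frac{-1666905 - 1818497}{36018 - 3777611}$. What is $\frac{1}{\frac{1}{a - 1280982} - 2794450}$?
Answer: $- \frac{4792909798924}{13393546787606913393} \approx -3.5785 \cdot 10^{-7}$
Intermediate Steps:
$a = \frac{3485402}{3741593}$ ($a = - \frac{3485402}{-3741593} = \left(-3485402\right) \left(- \frac{1}{3741593}\right) = \frac{3485402}{3741593} \approx 0.93153$)
$\frac{1}{\frac{1}{a - 1280982} - 2794450} = \frac{1}{\frac{1}{\frac{3485402}{3741593} - 1280982} - 2794450} = \frac{1}{\frac{1}{- \frac{4792909798924}{3741593}} - 2794450} = \frac{1}{- \frac{3741593}{4792909798924} - 2794450} = \frac{1}{- \frac{13393546787606913393}{4792909798924}} = - \frac{4792909798924}{13393546787606913393}$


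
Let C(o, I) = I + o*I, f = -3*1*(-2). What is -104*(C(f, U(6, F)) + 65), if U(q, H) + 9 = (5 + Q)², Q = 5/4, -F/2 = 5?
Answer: -57291/2 ≈ -28646.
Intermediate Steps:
F = -10 (F = -2*5 = -10)
f = 6 (f = -3*(-2) = 6)
Q = 5/4 (Q = 5*(¼) = 5/4 ≈ 1.2500)
U(q, H) = 481/16 (U(q, H) = -9 + (5 + 5/4)² = -9 + (25/4)² = -9 + 625/16 = 481/16)
C(o, I) = I + I*o
-104*(C(f, U(6, F)) + 65) = -104*(481*(1 + 6)/16 + 65) = -104*((481/16)*7 + 65) = -104*(3367/16 + 65) = -104*4407/16 = -57291/2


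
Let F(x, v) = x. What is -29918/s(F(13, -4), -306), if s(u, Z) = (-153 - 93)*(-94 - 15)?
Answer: -14959/13407 ≈ -1.1158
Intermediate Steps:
s(u, Z) = 26814 (s(u, Z) = -246*(-109) = 26814)
-29918/s(F(13, -4), -306) = -29918/26814 = -29918*1/26814 = -14959/13407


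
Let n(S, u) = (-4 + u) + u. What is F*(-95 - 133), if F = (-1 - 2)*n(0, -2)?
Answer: -5472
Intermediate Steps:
n(S, u) = -4 + 2*u
F = 24 (F = (-1 - 2)*(-4 + 2*(-2)) = -3*(-4 - 4) = -3*(-8) = 24)
F*(-95 - 133) = 24*(-95 - 133) = 24*(-228) = -5472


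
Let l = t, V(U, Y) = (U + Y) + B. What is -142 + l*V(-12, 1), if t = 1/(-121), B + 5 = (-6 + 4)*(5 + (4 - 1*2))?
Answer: -17152/121 ≈ -141.75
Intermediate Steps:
B = -19 (B = -5 + (-6 + 4)*(5 + (4 - 1*2)) = -5 - 2*(5 + (4 - 2)) = -5 - 2*(5 + 2) = -5 - 2*7 = -5 - 14 = -19)
V(U, Y) = -19 + U + Y (V(U, Y) = (U + Y) - 19 = -19 + U + Y)
t = -1/121 ≈ -0.0082645
l = -1/121 ≈ -0.0082645
-142 + l*V(-12, 1) = -142 - (-19 - 12 + 1)/121 = -142 - 1/121*(-30) = -142 + 30/121 = -17152/121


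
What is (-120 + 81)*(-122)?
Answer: 4758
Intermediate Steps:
(-120 + 81)*(-122) = -39*(-122) = 4758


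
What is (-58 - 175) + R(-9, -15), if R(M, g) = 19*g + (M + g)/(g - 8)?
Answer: -11890/23 ≈ -516.96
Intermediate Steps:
R(M, g) = 19*g + (M + g)/(-8 + g)
(-58 - 175) + R(-9, -15) = (-58 - 175) + (-9 - 151*(-15) + 19*(-15)**2)/(-8 - 15) = -233 + (-9 + 2265 + 19*225)/(-23) = -233 - (-9 + 2265 + 4275)/23 = -233 - 1/23*6531 = -233 - 6531/23 = -11890/23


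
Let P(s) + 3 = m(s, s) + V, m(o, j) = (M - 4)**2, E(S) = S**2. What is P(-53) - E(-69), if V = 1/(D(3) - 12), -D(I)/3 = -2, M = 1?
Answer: -28531/6 ≈ -4755.2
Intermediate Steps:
D(I) = 6 (D(I) = -3*(-2) = 6)
m(o, j) = 9 (m(o, j) = (1 - 4)**2 = (-3)**2 = 9)
V = -1/6 (V = 1/(6 - 12) = 1/(-6) = -1/6 ≈ -0.16667)
P(s) = 35/6 (P(s) = -3 + (9 - 1/6) = -3 + 53/6 = 35/6)
P(-53) - E(-69) = 35/6 - 1*(-69)**2 = 35/6 - 1*4761 = 35/6 - 4761 = -28531/6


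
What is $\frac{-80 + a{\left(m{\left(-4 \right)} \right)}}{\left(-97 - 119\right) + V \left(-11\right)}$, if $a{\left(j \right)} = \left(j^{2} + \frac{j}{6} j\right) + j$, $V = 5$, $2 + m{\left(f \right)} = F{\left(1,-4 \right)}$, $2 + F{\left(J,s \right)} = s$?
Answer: $\frac{40}{813} \approx 0.0492$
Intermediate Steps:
$F{\left(J,s \right)} = -2 + s$
$m{\left(f \right)} = -8$ ($m{\left(f \right)} = -2 - 6 = -8$)
$a{\left(j \right)} = j + \frac{7 j^{2}}{6}$ ($a{\left(j \right)} = \left(j^{2} + j \frac{1}{6} j\right) + j = \left(j^{2} + \frac{j}{6} j\right) + j = \left(j^{2} + \frac{j^{2}}{6}\right) + j = \frac{7 j^{2}}{6} + j = j + \frac{7 j^{2}}{6}$)
$\frac{-80 + a{\left(m{\left(-4 \right)} \right)}}{\left(-97 - 119\right) + V \left(-11\right)} = \frac{-80 + \frac{1}{6} \left(-8\right) \left(6 + 7 \left(-8\right)\right)}{\left(-97 - 119\right) + 5 \left(-11\right)} = \frac{-80 + \frac{1}{6} \left(-8\right) \left(6 - 56\right)}{\left(-97 - 119\right) - 55} = \frac{-80 + \frac{1}{6} \left(-8\right) \left(-50\right)}{-216 - 55} = \frac{-80 + \frac{200}{3}}{-271} = \left(- \frac{40}{3}\right) \left(- \frac{1}{271}\right) = \frac{40}{813}$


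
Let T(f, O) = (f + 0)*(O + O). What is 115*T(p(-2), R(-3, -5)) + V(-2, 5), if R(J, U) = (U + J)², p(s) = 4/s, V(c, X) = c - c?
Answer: -29440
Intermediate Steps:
V(c, X) = 0
R(J, U) = (J + U)²
T(f, O) = 2*O*f (T(f, O) = f*(2*O) = 2*O*f)
115*T(p(-2), R(-3, -5)) + V(-2, 5) = 115*(2*(-3 - 5)²*(4/(-2))) + 0 = 115*(2*(-8)²*(4*(-½))) + 0 = 115*(2*64*(-2)) + 0 = 115*(-256) + 0 = -29440 + 0 = -29440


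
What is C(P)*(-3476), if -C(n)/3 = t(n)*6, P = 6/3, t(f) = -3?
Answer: -187704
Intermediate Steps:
P = 2 (P = 6*(1/3) = 2)
C(n) = 54 (C(n) = -(-9)*6 = -3*(-18) = 54)
C(P)*(-3476) = 54*(-3476) = -187704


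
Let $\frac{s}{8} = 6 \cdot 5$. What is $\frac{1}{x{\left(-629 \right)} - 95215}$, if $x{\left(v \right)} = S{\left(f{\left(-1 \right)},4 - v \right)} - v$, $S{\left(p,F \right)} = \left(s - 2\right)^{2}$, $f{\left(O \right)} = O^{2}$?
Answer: $- \frac{1}{37942} \approx -2.6356 \cdot 10^{-5}$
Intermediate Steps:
$s = 240$ ($s = 8 \cdot 6 \cdot 5 = 8 \cdot 30 = 240$)
$S{\left(p,F \right)} = 56644$ ($S{\left(p,F \right)} = \left(240 - 2\right)^{2} = 238^{2} = 56644$)
$x{\left(v \right)} = 56644 - v$
$\frac{1}{x{\left(-629 \right)} - 95215} = \frac{1}{\left(56644 - -629\right) - 95215} = \frac{1}{\left(56644 + 629\right) - 95215} = \frac{1}{57273 - 95215} = \frac{1}{-37942} = - \frac{1}{37942}$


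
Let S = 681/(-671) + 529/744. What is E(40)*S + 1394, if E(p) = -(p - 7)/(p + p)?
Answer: 337445253/242048 ≈ 1394.1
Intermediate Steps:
E(p) = -(-7 + p)/(2*p)
S = -151705/499224 (S = 681*(-1/671) + 529*(1/744) = -681/671 + 529/744 = -151705/499224 ≈ -0.30388)
E(40)*S + 1394 = ((1/2)*(7 - 1*40)/40)*(-151705/499224) + 1394 = ((1/2)*(1/40)*(7 - 40))*(-151705/499224) + 1394 = ((1/2)*(1/40)*(-33))*(-151705/499224) + 1394 = -33/80*(-151705/499224) + 1394 = 30341/242048 + 1394 = 337445253/242048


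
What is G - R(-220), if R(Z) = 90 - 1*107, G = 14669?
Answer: 14686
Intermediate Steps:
R(Z) = -17 (R(Z) = 90 - 107 = -17)
G - R(-220) = 14669 - 1*(-17) = 14669 + 17 = 14686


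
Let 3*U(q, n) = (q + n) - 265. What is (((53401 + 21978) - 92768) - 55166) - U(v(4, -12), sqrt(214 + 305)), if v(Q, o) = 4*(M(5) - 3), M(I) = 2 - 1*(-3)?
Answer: -217408/3 - sqrt(519)/3 ≈ -72477.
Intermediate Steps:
M(I) = 5 (M(I) = 2 + 3 = 5)
v(Q, o) = 8 (v(Q, o) = 4*(5 - 3) = 4*2 = 8)
U(q, n) = -265/3 + n/3 + q/3 (U(q, n) = ((q + n) - 265)/3 = ((n + q) - 265)/3 = (-265 + n + q)/3 = -265/3 + n/3 + q/3)
(((53401 + 21978) - 92768) - 55166) - U(v(4, -12), sqrt(214 + 305)) = (((53401 + 21978) - 92768) - 55166) - (-265/3 + sqrt(214 + 305)/3 + (1/3)*8) = ((75379 - 92768) - 55166) - (-265/3 + sqrt(519)/3 + 8/3) = (-17389 - 55166) - (-257/3 + sqrt(519)/3) = -72555 + (257/3 - sqrt(519)/3) = -217408/3 - sqrt(519)/3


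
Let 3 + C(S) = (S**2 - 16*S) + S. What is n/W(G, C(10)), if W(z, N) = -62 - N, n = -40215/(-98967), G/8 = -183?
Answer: -13405/296901 ≈ -0.045150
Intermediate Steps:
G = -1464 (G = 8*(-183) = -1464)
C(S) = -3 + S**2 - 15*S (C(S) = -3 + ((S**2 - 16*S) + S) = -3 + (S**2 - 15*S) = -3 + S**2 - 15*S)
n = 13405/32989 (n = -40215*(-1/98967) = 13405/32989 ≈ 0.40635)
n/W(G, C(10)) = 13405/(32989*(-62 - (-3 + 10**2 - 15*10))) = 13405/(32989*(-62 - (-3 + 100 - 150))) = 13405/(32989*(-62 - 1*(-53))) = 13405/(32989*(-62 + 53)) = (13405/32989)/(-9) = (13405/32989)*(-1/9) = -13405/296901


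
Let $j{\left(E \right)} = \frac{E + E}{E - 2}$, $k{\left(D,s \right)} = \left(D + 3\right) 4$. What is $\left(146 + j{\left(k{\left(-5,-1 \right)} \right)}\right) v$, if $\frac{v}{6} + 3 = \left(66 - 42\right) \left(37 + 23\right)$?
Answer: $\frac{6363036}{5} \approx 1.2726 \cdot 10^{6}$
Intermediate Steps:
$k{\left(D,s \right)} = 12 + 4 D$ ($k{\left(D,s \right)} = \left(3 + D\right) 4 = 12 + 4 D$)
$v = 8622$ ($v = -18 + 6 \left(66 - 42\right) \left(37 + 23\right) = -18 + 6 \cdot 24 \cdot 60 = -18 + 6 \cdot 1440 = -18 + 8640 = 8622$)
$j{\left(E \right)} = \frac{2 E}{-2 + E}$
$\left(146 + j{\left(k{\left(-5,-1 \right)} \right)}\right) v = \left(146 + \frac{2 \left(12 + 4 \left(-5\right)\right)}{-2 + \left(12 + 4 \left(-5\right)\right)}\right) 8622 = \left(146 + \frac{2 \left(12 - 20\right)}{-2 + \left(12 - 20\right)}\right) 8622 = \left(146 + 2 \left(-8\right) \frac{1}{-2 - 8}\right) 8622 = \left(146 + 2 \left(-8\right) \frac{1}{-10}\right) 8622 = \left(146 + 2 \left(-8\right) \left(- \frac{1}{10}\right)\right) 8622 = \left(146 + \frac{8}{5}\right) 8622 = \frac{738}{5} \cdot 8622 = \frac{6363036}{5}$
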